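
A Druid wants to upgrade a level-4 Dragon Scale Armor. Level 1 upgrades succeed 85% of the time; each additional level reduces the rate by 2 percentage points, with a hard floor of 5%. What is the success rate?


raw_rate = 85 - 2 * (4 - 1)
= 85 - 2 * 3
= 85 - 6
= 79
Apply floor: max(79, 5) = 79%

79%


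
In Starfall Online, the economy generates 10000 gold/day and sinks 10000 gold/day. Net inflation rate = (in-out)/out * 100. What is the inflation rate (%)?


Net gold = 10000 - 10000 = 0
Inflation rate = net / sunk * 100 = 0 / 10000 * 100
= 0.0 * 100
= 0.00%

0.00%


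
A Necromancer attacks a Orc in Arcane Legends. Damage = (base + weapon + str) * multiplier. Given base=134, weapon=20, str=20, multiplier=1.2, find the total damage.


Sum base + weapon + str = 134 + 20 + 20 = 174
Multiply by 1.2:
174 * 1.2 = 208.8

208.8 damage


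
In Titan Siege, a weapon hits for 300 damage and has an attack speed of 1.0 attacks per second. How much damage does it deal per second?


DPS = damage * attack_speed
= 300 * 1.0
= 300.0

300.0 DPS


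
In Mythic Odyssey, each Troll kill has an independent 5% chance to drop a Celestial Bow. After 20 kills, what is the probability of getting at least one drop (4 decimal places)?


P(at least one) = 1 - P(none) = 1 - (1-p)^n
p = 5/100 = 0.05
1 - p = 0.95
(1 - p)^20 = 0.95^20 = 0.358486
P(at least one) = 1 - 0.358486 = 0.6415

0.6415


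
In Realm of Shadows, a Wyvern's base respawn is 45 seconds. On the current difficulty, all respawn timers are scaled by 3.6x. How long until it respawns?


Respawn time = base * multiplier
= 45 * 3.6
= 162.0 seconds

162.0 seconds


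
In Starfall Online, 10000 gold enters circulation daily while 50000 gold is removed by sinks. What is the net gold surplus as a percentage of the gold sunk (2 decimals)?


Net gold = 10000 - 50000 = -40000
Inflation rate = net / sunk * 100 = -40000 / 50000 * 100
= -0.8 * 100
= -80.00%

-80.00%


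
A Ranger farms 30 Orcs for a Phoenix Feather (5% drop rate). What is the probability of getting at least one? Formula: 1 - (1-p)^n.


P(at least one) = 1 - P(none) = 1 - (1-p)^n
p = 5/100 = 0.05
1 - p = 0.95
(1 - p)^30 = 0.95^30 = 0.214639
P(at least one) = 1 - 0.214639 = 0.7854

0.7854


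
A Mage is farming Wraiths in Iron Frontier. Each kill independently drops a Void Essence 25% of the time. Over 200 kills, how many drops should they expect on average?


Expected drops = kills * (drop_rate / 100)
= 200 * (25 / 100)
= 200 * 0.25
= 50.0

50.0 drops


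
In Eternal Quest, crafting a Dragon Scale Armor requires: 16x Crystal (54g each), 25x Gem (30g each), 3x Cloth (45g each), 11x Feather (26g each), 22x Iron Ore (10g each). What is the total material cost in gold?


Cost breakdown:
  Crystal: 16 * 54 = 864
  Gem: 25 * 30 = 750
  Cloth: 3 * 45 = 135
  Feather: 11 * 26 = 286
  Iron Ore: 22 * 10 = 220
Total = 864 + 750 + 135 + 286 + 220 = 2255

2255 gold


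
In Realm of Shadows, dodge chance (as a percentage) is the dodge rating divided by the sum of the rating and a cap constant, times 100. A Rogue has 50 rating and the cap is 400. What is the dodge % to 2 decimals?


dodge% = 50 / (50 + 400) * 100
= 50 / 450 * 100
= 0.111111 * 100
= 11.11%

11.11%


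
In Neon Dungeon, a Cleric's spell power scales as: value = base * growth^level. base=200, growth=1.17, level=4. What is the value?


value = base * growth^level
= 200 * 1.17^4
= 200 * 1.873887
= 374.78

374.78 spell power


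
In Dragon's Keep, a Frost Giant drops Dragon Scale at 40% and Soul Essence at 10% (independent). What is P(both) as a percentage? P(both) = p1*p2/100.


For independent events, P(both) = P(A) * P(B)
= 40% * 10%
= 400 / 100 %
= 4.0%

4.0%


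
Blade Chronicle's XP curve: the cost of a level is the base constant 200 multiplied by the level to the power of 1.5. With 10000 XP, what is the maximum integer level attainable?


XP = 200 * level^1.5, so level = (XP / 200)^(1/1.5)
= (10000 / 200)^(1/1.5)
= 50.0^0.6667
= 13.5721
Floor: level = 13

level 13


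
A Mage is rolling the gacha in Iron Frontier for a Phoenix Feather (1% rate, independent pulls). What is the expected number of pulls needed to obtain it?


Expected pulls for a geometric distribution = 1/p = 100 / rate%
= 100 / 1
= 100.0

100.0 pulls


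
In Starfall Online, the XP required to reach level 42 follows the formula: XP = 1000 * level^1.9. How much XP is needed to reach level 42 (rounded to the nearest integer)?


XP = 1000 * level^1.9
Substitute level = 42:
XP = 1000 * 42^1.9
= 1000 * 1213.8741
= 1213874

1213874 XP


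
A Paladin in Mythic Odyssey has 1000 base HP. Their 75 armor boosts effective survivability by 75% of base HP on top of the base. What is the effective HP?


EHP = 1000 * (1 + 75/100)
= 1000 * (1 + 0.75)
= 1000 * 1.75
= 1750.0

1750.0 EHP


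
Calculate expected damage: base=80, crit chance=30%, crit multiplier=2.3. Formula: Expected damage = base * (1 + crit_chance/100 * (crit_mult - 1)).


E[dmg] = base * (1 + crit_chance * (crit_mult - 1))
cc as decimal = 30/100 = 0.3
cm - 1 = 2.3 - 1 = 1.3
Bonus factor = 0.3 * 1.3 = 0.39
Total multiplier = 1 + 0.39 = 1.39
Expected damage = 80 * 1.39 = 111.20

111.20 damage


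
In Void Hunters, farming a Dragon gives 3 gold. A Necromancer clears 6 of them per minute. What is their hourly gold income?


Gold per minute = 3 * 6 = 18
Gold per hour = 18 * 60 = 1080

1080 gold/hour


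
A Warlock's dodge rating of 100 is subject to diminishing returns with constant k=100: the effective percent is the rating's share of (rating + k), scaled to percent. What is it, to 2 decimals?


effective% = rating / (rating + k) * 100
= 100 / (100 + 100) * 100
= 100 / 200 * 100
= 0.5 * 100
= 50.00%

50.00%


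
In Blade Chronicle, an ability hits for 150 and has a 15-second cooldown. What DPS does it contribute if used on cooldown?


DPS = damage / cooldown
= 150 / 15
= 10.00

10.00 DPS


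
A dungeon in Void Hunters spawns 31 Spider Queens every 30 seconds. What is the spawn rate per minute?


Spawns per minute = count * (60 / interval)
= 31 * (60 / 30)
= 31 * 2.0
= 62.0

62.0 per minute


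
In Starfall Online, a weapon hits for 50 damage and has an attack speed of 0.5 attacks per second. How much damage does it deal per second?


DPS = damage * attack_speed
= 50 * 0.5
= 25.0

25.0 DPS


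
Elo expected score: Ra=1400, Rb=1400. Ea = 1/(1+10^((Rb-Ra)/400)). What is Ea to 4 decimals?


Elo expected score: Ea = 1/(1 + 10^((Rb-Ra)/400))
Rb - Ra = 1400 - 1400 = 0
(Rb-Ra)/400 = 0/400 = 0.0
10^0.0 = 1.0
Ea = 1/(1 + 1.0) = 1/2.0 = 0.5000

0.5000


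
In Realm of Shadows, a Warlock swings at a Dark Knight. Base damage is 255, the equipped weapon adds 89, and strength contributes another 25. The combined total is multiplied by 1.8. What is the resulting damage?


Sum base + weapon + str = 255 + 89 + 25 = 369
Multiply by 1.8:
369 * 1.8 = 664.2

664.2 damage


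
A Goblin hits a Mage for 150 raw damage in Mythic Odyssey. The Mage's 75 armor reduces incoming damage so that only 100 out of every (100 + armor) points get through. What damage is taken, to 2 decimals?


actual = 150 * 100 / (100 + 75)
= 150 * 100 / 175
= 15000 / 175
= 85.71

85.71 damage


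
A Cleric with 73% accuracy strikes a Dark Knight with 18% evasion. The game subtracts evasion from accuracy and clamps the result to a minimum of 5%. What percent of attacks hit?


accuracy - evasion = 73 - 18 = 55
Apply floor: max(55, 5) = 55
Hit chance = 55%

55%


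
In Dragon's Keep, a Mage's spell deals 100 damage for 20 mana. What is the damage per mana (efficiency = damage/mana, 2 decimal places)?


Efficiency = damage / mana
= 100 / 20
= 5.00

5.00 dmg/mana


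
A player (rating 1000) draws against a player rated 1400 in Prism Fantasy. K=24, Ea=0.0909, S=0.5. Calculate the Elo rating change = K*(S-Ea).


Elo update: delta = K * (S - Ea), where S = 0.5 (draws)
S - Ea = 0.5 - 0.0909 = 0.4091
Rating change = 24 * 0.4091
= 9.82

9.82 rating points


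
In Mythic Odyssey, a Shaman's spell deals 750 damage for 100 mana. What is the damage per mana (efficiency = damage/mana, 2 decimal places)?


Efficiency = damage / mana
= 750 / 100
= 7.50

7.50 dmg/mana


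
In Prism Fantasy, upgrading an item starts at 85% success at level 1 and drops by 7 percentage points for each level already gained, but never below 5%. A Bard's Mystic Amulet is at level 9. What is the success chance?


raw_rate = 85 - 7 * (9 - 1)
= 85 - 7 * 8
= 85 - 56
= 29
Apply floor: max(29, 5) = 29%

29%


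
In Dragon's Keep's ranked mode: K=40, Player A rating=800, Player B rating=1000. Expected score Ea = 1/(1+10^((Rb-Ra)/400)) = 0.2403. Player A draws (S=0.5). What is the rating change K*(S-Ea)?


Elo update: delta = K * (S - Ea), where S = 0.5 (draws)
S - Ea = 0.5 - 0.2403 = 0.2597
Rating change = 40 * 0.2597
= 10.39

10.39 rating points


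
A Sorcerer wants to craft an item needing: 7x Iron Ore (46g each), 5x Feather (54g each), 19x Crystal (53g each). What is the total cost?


Cost breakdown:
  Iron Ore: 7 * 46 = 322
  Feather: 5 * 54 = 270
  Crystal: 19 * 53 = 1007
Total = 322 + 270 + 1007 = 1599

1599 gold


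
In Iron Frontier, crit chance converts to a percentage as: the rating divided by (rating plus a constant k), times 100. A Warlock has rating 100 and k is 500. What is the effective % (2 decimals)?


effective% = rating / (rating + k) * 100
= 100 / (100 + 500) * 100
= 100 / 600 * 100
= 0.166667 * 100
= 16.67%

16.67%


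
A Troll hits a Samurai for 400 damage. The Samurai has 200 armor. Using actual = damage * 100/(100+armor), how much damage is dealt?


actual = 400 * 100 / (100 + 200)
= 400 * 100 / 300
= 40000 / 300
= 133.33

133.33 damage


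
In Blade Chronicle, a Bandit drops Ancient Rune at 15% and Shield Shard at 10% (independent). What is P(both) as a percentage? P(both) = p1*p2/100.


For independent events, P(both) = P(A) * P(B)
= 15% * 10%
= 150 / 100 %
= 1.5%

1.5%


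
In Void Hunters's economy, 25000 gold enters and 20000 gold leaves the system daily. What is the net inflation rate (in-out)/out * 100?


Net gold = 25000 - 20000 = 5000
Inflation rate = net / sunk * 100 = 5000 / 20000 * 100
= 0.25 * 100
= 25.00%

25.00%


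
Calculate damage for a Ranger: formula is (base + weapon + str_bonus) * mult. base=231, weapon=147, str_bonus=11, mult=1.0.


Sum base + weapon + str = 231 + 147 + 11 = 389
Multiply by 1.0:
389 * 1.0 = 389.0

389.0 damage


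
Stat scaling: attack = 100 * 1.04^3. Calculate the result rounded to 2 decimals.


value = base * growth^level
= 100 * 1.04^3
= 100 * 1.124864
= 112.49

112.49 attack


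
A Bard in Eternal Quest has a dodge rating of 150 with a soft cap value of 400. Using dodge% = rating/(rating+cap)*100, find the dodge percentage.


dodge% = 150 / (150 + 400) * 100
= 150 / 550 * 100
= 0.272727 * 100
= 27.27%

27.27%


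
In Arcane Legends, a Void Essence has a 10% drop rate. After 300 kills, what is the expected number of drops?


Expected drops = kills * (drop_rate / 100)
= 300 * (10 / 100)
= 300 * 0.1
= 30.0

30.0 drops


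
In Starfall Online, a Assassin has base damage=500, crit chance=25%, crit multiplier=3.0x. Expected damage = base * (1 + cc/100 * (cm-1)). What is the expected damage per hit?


E[dmg] = base * (1 + crit_chance * (crit_mult - 1))
cc as decimal = 25/100 = 0.25
cm - 1 = 3.0 - 1 = 2.0
Bonus factor = 0.25 * 2.0 = 0.5
Total multiplier = 1 + 0.5 = 1.5
Expected damage = 500 * 1.5 = 750.00

750.00 damage


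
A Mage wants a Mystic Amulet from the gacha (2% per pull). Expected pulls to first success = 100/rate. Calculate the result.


Expected pulls for a geometric distribution = 1/p = 100 / rate%
= 100 / 2
= 50.0

50.0 pulls


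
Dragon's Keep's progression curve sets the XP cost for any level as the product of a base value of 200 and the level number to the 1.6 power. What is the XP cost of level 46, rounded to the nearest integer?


XP = 200 * level^1.6
Substitute level = 46:
XP = 200 * 46^1.6
= 200 * 457.5226
= 91505

91505 XP


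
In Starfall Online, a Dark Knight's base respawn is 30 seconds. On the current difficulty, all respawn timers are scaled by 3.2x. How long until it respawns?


Respawn time = base * multiplier
= 30 * 3.2
= 96.0 seconds

96.0 seconds


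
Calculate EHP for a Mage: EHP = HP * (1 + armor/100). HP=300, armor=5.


EHP = 300 * (1 + 5/100)
= 300 * (1 + 0.05)
= 300 * 1.05
= 315.0

315.0 EHP


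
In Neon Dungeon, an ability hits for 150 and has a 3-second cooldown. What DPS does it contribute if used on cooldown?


DPS = damage / cooldown
= 150 / 3
= 50.00

50.00 DPS


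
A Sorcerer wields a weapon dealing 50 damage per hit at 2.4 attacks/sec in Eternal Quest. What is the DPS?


DPS = damage * attack_speed
= 50 * 2.4
= 120.0

120.0 DPS


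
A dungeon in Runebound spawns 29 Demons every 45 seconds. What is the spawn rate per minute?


Spawns per minute = count * (60 / interval)
= 29 * (60 / 45)
= 29 * 1.3333
= 38.67

38.67 per minute


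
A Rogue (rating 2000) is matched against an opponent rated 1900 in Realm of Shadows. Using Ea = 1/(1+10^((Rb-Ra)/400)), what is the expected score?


Elo expected score: Ea = 1/(1 + 10^((Rb-Ra)/400))
Rb - Ra = 1900 - 2000 = -100
(Rb-Ra)/400 = -100/400 = -0.25
10^-0.25 = 0.562341
Ea = 1/(1 + 0.562341) = 1/1.562341 = 0.6401

0.6401


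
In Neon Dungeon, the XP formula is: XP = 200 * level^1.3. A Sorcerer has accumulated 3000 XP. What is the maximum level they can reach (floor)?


XP = 200 * level^1.3, so level = (XP / 200)^(1/1.3)
= (3000 / 200)^(1/1.3)
= 15.0^0.7692
= 8.0294
Floor: level = 8

level 8


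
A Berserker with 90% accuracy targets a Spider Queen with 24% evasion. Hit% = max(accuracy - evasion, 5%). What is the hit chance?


accuracy - evasion = 90 - 24 = 66
Apply floor: max(66, 5) = 66
Hit chance = 66%

66%


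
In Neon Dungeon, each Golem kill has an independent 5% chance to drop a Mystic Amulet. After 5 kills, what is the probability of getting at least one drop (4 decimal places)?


P(at least one) = 1 - P(none) = 1 - (1-p)^n
p = 5/100 = 0.05
1 - p = 0.95
(1 - p)^5 = 0.95^5 = 0.773781
P(at least one) = 1 - 0.773781 = 0.2262

0.2262


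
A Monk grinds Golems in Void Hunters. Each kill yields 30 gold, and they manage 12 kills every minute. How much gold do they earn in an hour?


Gold per minute = 30 * 12 = 360
Gold per hour = 360 * 60 = 21600

21600 gold/hour


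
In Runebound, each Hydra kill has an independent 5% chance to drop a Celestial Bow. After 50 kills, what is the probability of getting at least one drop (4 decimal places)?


P(at least one) = 1 - P(none) = 1 - (1-p)^n
p = 5/100 = 0.05
1 - p = 0.95
(1 - p)^50 = 0.95^50 = 0.076945
P(at least one) = 1 - 0.076945 = 0.9231

0.9231


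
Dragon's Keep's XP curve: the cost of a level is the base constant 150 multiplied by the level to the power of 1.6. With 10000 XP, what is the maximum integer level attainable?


XP = 150 * level^1.6, so level = (XP / 150)^(1/1.6)
= (10000 / 150)^(1/1.6)
= 66.6667^0.625
= 13.802
Floor: level = 13

level 13


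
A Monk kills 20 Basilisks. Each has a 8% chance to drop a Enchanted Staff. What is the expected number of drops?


Expected drops = kills * (drop_rate / 100)
= 20 * (8 / 100)
= 20 * 0.08
= 1.6

1.6 drops


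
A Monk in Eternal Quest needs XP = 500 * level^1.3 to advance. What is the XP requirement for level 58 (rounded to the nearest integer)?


XP = 500 * level^1.3
Substitute level = 58:
XP = 500 * 58^1.3
= 500 * 196.0904
= 98045

98045 XP


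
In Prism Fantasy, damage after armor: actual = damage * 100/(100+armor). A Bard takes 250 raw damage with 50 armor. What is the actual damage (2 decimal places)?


actual = 250 * 100 / (100 + 50)
= 250 * 100 / 150
= 25000 / 150
= 166.67

166.67 damage


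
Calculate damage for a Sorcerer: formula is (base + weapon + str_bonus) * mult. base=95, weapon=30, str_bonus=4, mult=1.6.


Sum base + weapon + str = 95 + 30 + 4 = 129
Multiply by 1.6:
129 * 1.6 = 206.4

206.4 damage


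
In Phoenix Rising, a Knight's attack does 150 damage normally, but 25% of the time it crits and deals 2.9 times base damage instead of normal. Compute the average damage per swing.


E[dmg] = base * (1 + crit_chance * (crit_mult - 1))
cc as decimal = 25/100 = 0.25
cm - 1 = 2.9 - 1 = 1.9
Bonus factor = 0.25 * 1.9 = 0.475
Total multiplier = 1 + 0.475 = 1.475
Expected damage = 150 * 1.475 = 221.25

221.25 damage


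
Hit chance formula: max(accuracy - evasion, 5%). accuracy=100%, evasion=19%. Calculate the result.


accuracy - evasion = 100 - 19 = 81
Apply floor: max(81, 5) = 81
Hit chance = 81%

81%


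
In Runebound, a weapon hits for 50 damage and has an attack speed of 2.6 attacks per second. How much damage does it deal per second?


DPS = damage * attack_speed
= 50 * 2.6
= 130.0

130.0 DPS


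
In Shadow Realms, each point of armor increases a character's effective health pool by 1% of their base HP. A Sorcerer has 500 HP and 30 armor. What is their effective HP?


EHP = 500 * (1 + 30/100)
= 500 * (1 + 0.3)
= 500 * 1.3
= 650.0

650.0 EHP


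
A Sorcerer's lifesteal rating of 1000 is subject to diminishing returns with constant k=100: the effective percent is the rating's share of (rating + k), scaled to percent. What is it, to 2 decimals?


effective% = rating / (rating + k) * 100
= 1000 / (1000 + 100) * 100
= 1000 / 1100 * 100
= 0.909091 * 100
= 90.91%

90.91%


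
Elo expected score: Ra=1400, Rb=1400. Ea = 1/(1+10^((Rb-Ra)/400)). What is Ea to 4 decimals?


Elo expected score: Ea = 1/(1 + 10^((Rb-Ra)/400))
Rb - Ra = 1400 - 1400 = 0
(Rb-Ra)/400 = 0/400 = 0.0
10^0.0 = 1.0
Ea = 1/(1 + 1.0) = 1/2.0 = 0.5000

0.5000


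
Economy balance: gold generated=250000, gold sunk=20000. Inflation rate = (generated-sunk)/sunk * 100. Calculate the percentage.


Net gold = 250000 - 20000 = 230000
Inflation rate = net / sunk * 100 = 230000 / 20000 * 100
= 11.5 * 100
= 1150.00%

1150.00%


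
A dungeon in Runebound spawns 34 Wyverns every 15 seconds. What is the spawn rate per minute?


Spawns per minute = count * (60 / interval)
= 34 * (60 / 15)
= 34 * 4.0
= 136.0

136.0 per minute


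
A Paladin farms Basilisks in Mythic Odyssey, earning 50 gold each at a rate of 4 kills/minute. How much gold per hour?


Gold per minute = 50 * 4 = 200
Gold per hour = 200 * 60 = 12000

12000 gold/hour


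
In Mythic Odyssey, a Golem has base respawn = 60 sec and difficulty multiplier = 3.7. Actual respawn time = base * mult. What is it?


Respawn time = base * multiplier
= 60 * 3.7
= 222.0 seconds

222.0 seconds


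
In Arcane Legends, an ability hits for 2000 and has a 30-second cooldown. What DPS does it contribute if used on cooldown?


DPS = damage / cooldown
= 2000 / 30
= 66.67

66.67 DPS


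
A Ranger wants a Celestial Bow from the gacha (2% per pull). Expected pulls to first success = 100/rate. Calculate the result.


Expected pulls for a geometric distribution = 1/p = 100 / rate%
= 100 / 2
= 50.0

50.0 pulls


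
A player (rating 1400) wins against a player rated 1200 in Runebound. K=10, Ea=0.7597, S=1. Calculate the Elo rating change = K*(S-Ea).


Elo update: delta = K * (S - Ea), where S = 1 (wins)
S - Ea = 1 - 0.7597 = 0.2403
Rating change = 10 * 0.2403
= 2.40

2.40 rating points


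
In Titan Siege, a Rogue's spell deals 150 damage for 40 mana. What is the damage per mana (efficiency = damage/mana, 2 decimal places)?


Efficiency = damage / mana
= 150 / 40
= 3.75

3.75 dmg/mana


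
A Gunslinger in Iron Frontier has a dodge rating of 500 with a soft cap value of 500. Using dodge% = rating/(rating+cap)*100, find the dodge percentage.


dodge% = 500 / (500 + 500) * 100
= 500 / 1000 * 100
= 0.5 * 100
= 50.00%

50.00%


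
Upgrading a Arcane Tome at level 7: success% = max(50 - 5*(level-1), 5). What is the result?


raw_rate = 50 - 5 * (7 - 1)
= 50 - 5 * 6
= 50 - 30
= 20
Apply floor: max(20, 5) = 20%

20%


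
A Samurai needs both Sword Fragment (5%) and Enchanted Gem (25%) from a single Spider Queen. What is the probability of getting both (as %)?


For independent events, P(both) = P(A) * P(B)
= 5% * 25%
= 125 / 100 %
= 1.25%

1.25%


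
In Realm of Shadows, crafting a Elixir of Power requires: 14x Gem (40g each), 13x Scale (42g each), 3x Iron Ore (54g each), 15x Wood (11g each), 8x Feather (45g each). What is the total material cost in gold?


Cost breakdown:
  Gem: 14 * 40 = 560
  Scale: 13 * 42 = 546
  Iron Ore: 3 * 54 = 162
  Wood: 15 * 11 = 165
  Feather: 8 * 45 = 360
Total = 560 + 546 + 162 + 165 + 360 = 1793

1793 gold


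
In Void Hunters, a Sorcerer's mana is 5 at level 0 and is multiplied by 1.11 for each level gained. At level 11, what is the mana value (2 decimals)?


value = base * growth^level
= 5 * 1.11^11
= 5 * 3.151757
= 15.76

15.76 mana


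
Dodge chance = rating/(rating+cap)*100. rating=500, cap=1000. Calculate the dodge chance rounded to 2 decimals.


dodge% = 500 / (500 + 1000) * 100
= 500 / 1500 * 100
= 0.333333 * 100
= 33.33%

33.33%


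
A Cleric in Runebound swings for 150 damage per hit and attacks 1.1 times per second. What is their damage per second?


DPS = damage * attack_speed
= 150 * 1.1
= 165.0

165.0 DPS


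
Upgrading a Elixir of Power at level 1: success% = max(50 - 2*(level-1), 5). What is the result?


raw_rate = 50 - 2 * (1 - 1)
= 50 - 2 * 0
= 50 - 0
= 50
Apply floor: max(50, 5) = 50%

50%


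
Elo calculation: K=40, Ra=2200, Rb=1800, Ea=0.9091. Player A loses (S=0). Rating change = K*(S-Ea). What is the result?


Elo update: delta = K * (S - Ea), where S = 0 (loses)
S - Ea = 0 - 0.9091 = -0.9091
Rating change = 40 * -0.9091
= -36.36

-36.36 rating points


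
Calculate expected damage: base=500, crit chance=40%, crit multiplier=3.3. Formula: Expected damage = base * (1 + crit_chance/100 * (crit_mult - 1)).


E[dmg] = base * (1 + crit_chance * (crit_mult - 1))
cc as decimal = 40/100 = 0.4
cm - 1 = 3.3 - 1 = 2.3
Bonus factor = 0.4 * 2.3 = 0.92
Total multiplier = 1 + 0.92 = 1.92
Expected damage = 500 * 1.92 = 960.00

960.00 damage


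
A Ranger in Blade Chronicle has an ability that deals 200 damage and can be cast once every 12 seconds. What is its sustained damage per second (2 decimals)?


DPS = damage / cooldown
= 200 / 12
= 16.67

16.67 DPS


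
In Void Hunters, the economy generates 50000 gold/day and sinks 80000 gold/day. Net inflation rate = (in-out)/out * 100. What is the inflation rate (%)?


Net gold = 50000 - 80000 = -30000
Inflation rate = net / sunk * 100 = -30000 / 80000 * 100
= -0.375 * 100
= -37.50%

-37.50%


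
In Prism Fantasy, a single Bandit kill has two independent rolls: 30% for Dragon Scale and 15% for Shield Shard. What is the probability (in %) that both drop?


For independent events, P(both) = P(A) * P(B)
= 30% * 15%
= 450 / 100 %
= 4.5%

4.5%


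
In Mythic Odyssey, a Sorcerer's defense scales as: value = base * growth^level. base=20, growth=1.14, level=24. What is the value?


value = base * growth^level
= 20 * 1.14^24
= 20 * 23.212207
= 464.24

464.24 defense


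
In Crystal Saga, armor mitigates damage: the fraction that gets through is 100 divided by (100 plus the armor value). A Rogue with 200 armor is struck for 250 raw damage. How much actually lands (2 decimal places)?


actual = 250 * 100 / (100 + 200)
= 250 * 100 / 300
= 25000 / 300
= 83.33

83.33 damage


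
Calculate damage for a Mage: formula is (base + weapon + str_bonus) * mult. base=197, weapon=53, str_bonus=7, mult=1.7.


Sum base + weapon + str = 197 + 53 + 7 = 257
Multiply by 1.7:
257 * 1.7 = 436.9

436.9 damage


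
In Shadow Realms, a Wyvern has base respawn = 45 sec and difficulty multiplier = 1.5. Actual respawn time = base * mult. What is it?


Respawn time = base * multiplier
= 45 * 1.5
= 67.5 seconds

67.5 seconds


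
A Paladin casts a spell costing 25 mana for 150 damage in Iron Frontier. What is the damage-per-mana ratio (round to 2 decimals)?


Efficiency = damage / mana
= 150 / 25
= 6.00

6.00 dmg/mana


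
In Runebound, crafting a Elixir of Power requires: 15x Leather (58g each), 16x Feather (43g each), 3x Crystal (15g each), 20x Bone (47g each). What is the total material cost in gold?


Cost breakdown:
  Leather: 15 * 58 = 870
  Feather: 16 * 43 = 688
  Crystal: 3 * 15 = 45
  Bone: 20 * 47 = 940
Total = 870 + 688 + 45 + 940 = 2543

2543 gold


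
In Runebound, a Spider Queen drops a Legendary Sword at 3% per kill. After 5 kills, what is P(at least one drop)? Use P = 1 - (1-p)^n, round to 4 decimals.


P(at least one) = 1 - P(none) = 1 - (1-p)^n
p = 3/100 = 0.03
1 - p = 0.97
(1 - p)^5 = 0.97^5 = 0.858734
P(at least one) = 1 - 0.858734 = 0.1413

0.1413


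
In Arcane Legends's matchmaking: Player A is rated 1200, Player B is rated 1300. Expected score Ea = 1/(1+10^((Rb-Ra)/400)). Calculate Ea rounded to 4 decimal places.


Elo expected score: Ea = 1/(1 + 10^((Rb-Ra)/400))
Rb - Ra = 1300 - 1200 = 100
(Rb-Ra)/400 = 100/400 = 0.25
10^0.25 = 1.778279
Ea = 1/(1 + 1.778279) = 1/2.778279 = 0.3599

0.3599


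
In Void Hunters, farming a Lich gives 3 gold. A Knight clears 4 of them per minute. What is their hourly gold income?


Gold per minute = 3 * 4 = 12
Gold per hour = 12 * 60 = 720

720 gold/hour


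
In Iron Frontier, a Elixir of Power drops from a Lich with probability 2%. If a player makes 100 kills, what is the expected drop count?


Expected drops = kills * (drop_rate / 100)
= 100 * (2 / 100)
= 100 * 0.02
= 2.0

2.0 drops


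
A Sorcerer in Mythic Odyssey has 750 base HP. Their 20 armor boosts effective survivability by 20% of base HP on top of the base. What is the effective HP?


EHP = 750 * (1 + 20/100)
= 750 * (1 + 0.2)
= 750 * 1.2
= 900.0

900.0 EHP


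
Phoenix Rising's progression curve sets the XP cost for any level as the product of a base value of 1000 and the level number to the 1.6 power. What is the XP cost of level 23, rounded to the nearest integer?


XP = 1000 * level^1.6
Substitute level = 23:
XP = 1000 * 23^1.6
= 1000 * 150.9262
= 150926

150926 XP


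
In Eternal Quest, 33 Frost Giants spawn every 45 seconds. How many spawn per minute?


Spawns per minute = count * (60 / interval)
= 33 * (60 / 45)
= 33 * 1.3333
= 44.0

44.0 per minute


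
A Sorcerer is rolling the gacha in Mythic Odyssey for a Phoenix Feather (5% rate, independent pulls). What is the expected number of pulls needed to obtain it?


Expected pulls for a geometric distribution = 1/p = 100 / rate%
= 100 / 5
= 20.0

20.0 pulls


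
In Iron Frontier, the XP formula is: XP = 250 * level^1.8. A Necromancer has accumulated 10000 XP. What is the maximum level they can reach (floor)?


XP = 250 * level^1.8, so level = (XP / 250)^(1/1.8)
= (10000 / 250)^(1/1.8)
= 40.0^0.5556
= 7.7631
Floor: level = 7

level 7


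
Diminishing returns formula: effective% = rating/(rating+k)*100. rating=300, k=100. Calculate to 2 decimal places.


effective% = rating / (rating + k) * 100
= 300 / (300 + 100) * 100
= 300 / 400 * 100
= 0.75 * 100
= 75.00%

75.00%


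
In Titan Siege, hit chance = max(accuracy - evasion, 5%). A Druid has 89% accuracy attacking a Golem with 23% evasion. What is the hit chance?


accuracy - evasion = 89 - 23 = 66
Apply floor: max(66, 5) = 66
Hit chance = 66%

66%


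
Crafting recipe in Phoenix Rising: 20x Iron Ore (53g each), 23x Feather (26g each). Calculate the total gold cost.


Cost breakdown:
  Iron Ore: 20 * 53 = 1060
  Feather: 23 * 26 = 598
Total = 1060 + 598 = 1658

1658 gold


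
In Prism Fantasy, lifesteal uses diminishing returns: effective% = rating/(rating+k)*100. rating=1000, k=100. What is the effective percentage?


effective% = rating / (rating + k) * 100
= 1000 / (1000 + 100) * 100
= 1000 / 1100 * 100
= 0.909091 * 100
= 90.91%

90.91%


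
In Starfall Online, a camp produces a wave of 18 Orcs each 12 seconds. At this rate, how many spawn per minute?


Spawns per minute = count * (60 / interval)
= 18 * (60 / 12)
= 18 * 5.0
= 90.0

90.0 per minute


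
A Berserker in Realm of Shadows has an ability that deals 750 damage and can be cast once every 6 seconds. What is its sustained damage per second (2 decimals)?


DPS = damage / cooldown
= 750 / 6
= 125.00

125.00 DPS


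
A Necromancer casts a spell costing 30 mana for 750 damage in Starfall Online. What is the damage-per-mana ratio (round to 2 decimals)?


Efficiency = damage / mana
= 750 / 30
= 25.00

25.00 dmg/mana


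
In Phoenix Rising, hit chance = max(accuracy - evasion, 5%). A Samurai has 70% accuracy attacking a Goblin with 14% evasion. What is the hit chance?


accuracy - evasion = 70 - 14 = 56
Apply floor: max(56, 5) = 56
Hit chance = 56%

56%


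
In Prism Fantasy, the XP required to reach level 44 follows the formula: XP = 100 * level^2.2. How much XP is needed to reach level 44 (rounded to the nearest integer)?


XP = 100 * level^2.2
Substitute level = 44:
XP = 100 * 44^2.2
= 100 * 4126.6334
= 412663

412663 XP


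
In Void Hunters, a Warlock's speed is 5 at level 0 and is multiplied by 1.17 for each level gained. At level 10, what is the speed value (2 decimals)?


value = base * growth^level
= 5 * 1.17^10
= 5 * 4.806828
= 24.03

24.03 speed


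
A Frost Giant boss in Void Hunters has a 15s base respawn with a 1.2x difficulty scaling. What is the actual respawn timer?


Respawn time = base * multiplier
= 15 * 1.2
= 18.0 seconds

18.0 seconds


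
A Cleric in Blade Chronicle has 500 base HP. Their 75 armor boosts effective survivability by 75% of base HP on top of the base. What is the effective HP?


EHP = 500 * (1 + 75/100)
= 500 * (1 + 0.75)
= 500 * 1.75
= 875.0

875.0 EHP


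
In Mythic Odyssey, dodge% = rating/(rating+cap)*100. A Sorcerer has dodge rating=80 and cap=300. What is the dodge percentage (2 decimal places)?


dodge% = 80 / (80 + 300) * 100
= 80 / 380 * 100
= 0.210526 * 100
= 21.05%

21.05%


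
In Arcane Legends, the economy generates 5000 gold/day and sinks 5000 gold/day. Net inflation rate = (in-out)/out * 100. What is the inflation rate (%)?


Net gold = 5000 - 5000 = 0
Inflation rate = net / sunk * 100 = 0 / 5000 * 100
= 0.0 * 100
= 0.00%

0.00%


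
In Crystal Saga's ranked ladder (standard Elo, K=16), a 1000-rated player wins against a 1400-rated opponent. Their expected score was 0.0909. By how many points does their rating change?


Elo update: delta = K * (S - Ea), where S = 1 (wins)
S - Ea = 1 - 0.0909 = 0.9091
Rating change = 16 * 0.9091
= 14.55

14.55 rating points


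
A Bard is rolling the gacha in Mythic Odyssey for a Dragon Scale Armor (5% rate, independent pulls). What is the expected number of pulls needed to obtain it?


Expected pulls for a geometric distribution = 1/p = 100 / rate%
= 100 / 5
= 20.0

20.0 pulls


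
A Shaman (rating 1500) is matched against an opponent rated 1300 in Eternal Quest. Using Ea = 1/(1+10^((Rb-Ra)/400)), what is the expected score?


Elo expected score: Ea = 1/(1 + 10^((Rb-Ra)/400))
Rb - Ra = 1300 - 1500 = -200
(Rb-Ra)/400 = -200/400 = -0.5
10^-0.5 = 0.316228
Ea = 1/(1 + 0.316228) = 1/1.316228 = 0.7597

0.7597


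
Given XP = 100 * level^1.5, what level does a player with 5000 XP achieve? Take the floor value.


XP = 100 * level^1.5, so level = (XP / 100)^(1/1.5)
= (5000 / 100)^(1/1.5)
= 50.0^0.6667
= 13.5721
Floor: level = 13

level 13


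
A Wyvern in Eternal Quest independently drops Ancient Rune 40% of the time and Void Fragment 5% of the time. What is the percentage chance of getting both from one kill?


For independent events, P(both) = P(A) * P(B)
= 40% * 5%
= 200 / 100 %
= 2.0%

2.0%


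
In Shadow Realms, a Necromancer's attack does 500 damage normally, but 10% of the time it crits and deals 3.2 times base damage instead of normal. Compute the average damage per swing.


E[dmg] = base * (1 + crit_chance * (crit_mult - 1))
cc as decimal = 10/100 = 0.1
cm - 1 = 3.2 - 1 = 2.2
Bonus factor = 0.1 * 2.2 = 0.22
Total multiplier = 1 + 0.22 = 1.22
Expected damage = 500 * 1.22 = 610.00

610.00 damage


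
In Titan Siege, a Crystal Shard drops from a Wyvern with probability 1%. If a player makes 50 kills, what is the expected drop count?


Expected drops = kills * (drop_rate / 100)
= 50 * (1 / 100)
= 50 * 0.01
= 0.5

0.5 drops


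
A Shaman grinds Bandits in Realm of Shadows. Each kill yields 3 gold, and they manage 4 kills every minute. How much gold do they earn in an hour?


Gold per minute = 3 * 4 = 12
Gold per hour = 12 * 60 = 720

720 gold/hour


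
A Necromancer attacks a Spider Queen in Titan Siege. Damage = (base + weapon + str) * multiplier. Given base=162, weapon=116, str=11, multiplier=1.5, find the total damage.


Sum base + weapon + str = 162 + 116 + 11 = 289
Multiply by 1.5:
289 * 1.5 = 433.5

433.5 damage


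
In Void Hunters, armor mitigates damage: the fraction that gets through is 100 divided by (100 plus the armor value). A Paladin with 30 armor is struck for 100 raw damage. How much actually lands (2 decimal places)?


actual = 100 * 100 / (100 + 30)
= 100 * 100 / 130
= 10000 / 130
= 76.92

76.92 damage


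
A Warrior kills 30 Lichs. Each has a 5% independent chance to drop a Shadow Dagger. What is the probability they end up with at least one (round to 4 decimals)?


P(at least one) = 1 - P(none) = 1 - (1-p)^n
p = 5/100 = 0.05
1 - p = 0.95
(1 - p)^30 = 0.95^30 = 0.214639
P(at least one) = 1 - 0.214639 = 0.7854

0.7854


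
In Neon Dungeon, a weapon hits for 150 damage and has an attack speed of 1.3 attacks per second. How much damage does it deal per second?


DPS = damage * attack_speed
= 150 * 1.3
= 195.0

195.0 DPS


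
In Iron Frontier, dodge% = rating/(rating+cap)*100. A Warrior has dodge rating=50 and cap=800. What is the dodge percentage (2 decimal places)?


dodge% = 50 / (50 + 800) * 100
= 50 / 850 * 100
= 0.058824 * 100
= 5.88%

5.88%


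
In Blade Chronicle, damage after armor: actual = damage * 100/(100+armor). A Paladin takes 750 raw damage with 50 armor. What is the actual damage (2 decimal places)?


actual = 750 * 100 / (100 + 50)
= 750 * 100 / 150
= 75000 / 150
= 500.00

500.00 damage


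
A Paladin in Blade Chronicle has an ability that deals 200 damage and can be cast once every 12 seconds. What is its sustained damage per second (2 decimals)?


DPS = damage / cooldown
= 200 / 12
= 16.67

16.67 DPS


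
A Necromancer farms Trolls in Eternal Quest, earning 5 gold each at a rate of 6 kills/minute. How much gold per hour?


Gold per minute = 5 * 6 = 30
Gold per hour = 30 * 60 = 1800

1800 gold/hour


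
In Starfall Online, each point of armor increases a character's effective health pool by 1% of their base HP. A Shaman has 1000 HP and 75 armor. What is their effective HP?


EHP = 1000 * (1 + 75/100)
= 1000 * (1 + 0.75)
= 1000 * 1.75
= 1750.0

1750.0 EHP


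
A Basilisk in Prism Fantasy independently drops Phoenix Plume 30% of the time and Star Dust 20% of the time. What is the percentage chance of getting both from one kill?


For independent events, P(both) = P(A) * P(B)
= 30% * 20%
= 600 / 100 %
= 6.0%

6.0%


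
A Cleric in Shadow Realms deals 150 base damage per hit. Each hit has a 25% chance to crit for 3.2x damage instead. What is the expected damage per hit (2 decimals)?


E[dmg] = base * (1 + crit_chance * (crit_mult - 1))
cc as decimal = 25/100 = 0.25
cm - 1 = 3.2 - 1 = 2.2
Bonus factor = 0.25 * 2.2 = 0.55
Total multiplier = 1 + 0.55 = 1.55
Expected damage = 150 * 1.55 = 232.50

232.50 damage


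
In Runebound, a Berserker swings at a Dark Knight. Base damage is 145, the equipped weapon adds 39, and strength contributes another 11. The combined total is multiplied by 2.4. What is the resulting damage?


Sum base + weapon + str = 145 + 39 + 11 = 195
Multiply by 2.4:
195 * 2.4 = 468.0

468.0 damage


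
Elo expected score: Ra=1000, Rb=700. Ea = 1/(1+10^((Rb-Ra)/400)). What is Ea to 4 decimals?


Elo expected score: Ea = 1/(1 + 10^((Rb-Ra)/400))
Rb - Ra = 700 - 1000 = -300
(Rb-Ra)/400 = -300/400 = -0.75
10^-0.75 = 0.177828
Ea = 1/(1 + 0.177828) = 1/1.177828 = 0.8490

0.8490


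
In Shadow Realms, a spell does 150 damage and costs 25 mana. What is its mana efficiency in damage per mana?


Efficiency = damage / mana
= 150 / 25
= 6.00

6.00 dmg/mana


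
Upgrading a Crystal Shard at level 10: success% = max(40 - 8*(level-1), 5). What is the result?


raw_rate = 40 - 8 * (10 - 1)
= 40 - 8 * 9
= 40 - 72
= -32
Apply floor: max(-32, 5) = 5%

5%


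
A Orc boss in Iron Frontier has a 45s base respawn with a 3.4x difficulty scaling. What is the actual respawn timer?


Respawn time = base * multiplier
= 45 * 3.4
= 153.0 seconds

153.0 seconds


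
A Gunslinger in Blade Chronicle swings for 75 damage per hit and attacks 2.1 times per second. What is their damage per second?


DPS = damage * attack_speed
= 75 * 2.1
= 157.5

157.5 DPS


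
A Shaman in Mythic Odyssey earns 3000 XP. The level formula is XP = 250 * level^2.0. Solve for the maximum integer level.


XP = 250 * level^2.0, so level = (XP / 250)^(1/2.0)
= (3000 / 250)^(1/2.0)
= 12.0^0.5
= 3.4641
Floor: level = 3

level 3


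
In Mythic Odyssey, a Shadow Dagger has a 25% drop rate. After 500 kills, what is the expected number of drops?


Expected drops = kills * (drop_rate / 100)
= 500 * (25 / 100)
= 500 * 0.25
= 125.0

125.0 drops


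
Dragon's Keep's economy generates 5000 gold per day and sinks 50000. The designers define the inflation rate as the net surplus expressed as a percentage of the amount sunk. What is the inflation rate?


Net gold = 5000 - 50000 = -45000
Inflation rate = net / sunk * 100 = -45000 / 50000 * 100
= -0.9 * 100
= -90.00%

-90.00%


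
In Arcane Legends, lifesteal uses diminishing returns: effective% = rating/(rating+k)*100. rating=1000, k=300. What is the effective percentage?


effective% = rating / (rating + k) * 100
= 1000 / (1000 + 300) * 100
= 1000 / 1300 * 100
= 0.769231 * 100
= 76.92%

76.92%


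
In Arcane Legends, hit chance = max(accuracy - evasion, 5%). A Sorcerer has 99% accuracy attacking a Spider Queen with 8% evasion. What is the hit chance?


accuracy - evasion = 99 - 8 = 91
Apply floor: max(91, 5) = 91
Hit chance = 91%

91%


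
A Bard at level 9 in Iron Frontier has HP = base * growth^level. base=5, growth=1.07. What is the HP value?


value = base * growth^level
= 5 * 1.07^9
= 5 * 1.838459
= 9.19

9.19 HP


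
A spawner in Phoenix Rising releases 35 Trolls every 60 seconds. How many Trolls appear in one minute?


Spawns per minute = count * (60 / interval)
= 35 * (60 / 60)
= 35 * 1.0
= 35.0

35.0 per minute


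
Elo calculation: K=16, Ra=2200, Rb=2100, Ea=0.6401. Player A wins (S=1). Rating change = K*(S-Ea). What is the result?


Elo update: delta = K * (S - Ea), where S = 1 (wins)
S - Ea = 1 - 0.6401 = 0.3599
Rating change = 16 * 0.3599
= 5.76

5.76 rating points


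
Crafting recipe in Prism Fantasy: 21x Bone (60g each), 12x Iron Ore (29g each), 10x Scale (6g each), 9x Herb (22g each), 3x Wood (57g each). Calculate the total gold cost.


Cost breakdown:
  Bone: 21 * 60 = 1260
  Iron Ore: 12 * 29 = 348
  Scale: 10 * 6 = 60
  Herb: 9 * 22 = 198
  Wood: 3 * 57 = 171
Total = 1260 + 348 + 60 + 198 + 171 = 2037

2037 gold


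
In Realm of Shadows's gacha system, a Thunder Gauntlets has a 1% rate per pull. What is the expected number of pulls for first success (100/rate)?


Expected pulls for a geometric distribution = 1/p = 100 / rate%
= 100 / 1
= 100.0

100.0 pulls


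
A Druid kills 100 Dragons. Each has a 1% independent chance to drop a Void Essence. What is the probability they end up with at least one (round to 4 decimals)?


P(at least one) = 1 - P(none) = 1 - (1-p)^n
p = 1/100 = 0.01
1 - p = 0.99
(1 - p)^100 = 0.99^100 = 0.366032
P(at least one) = 1 - 0.366032 = 0.6340

0.6340
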